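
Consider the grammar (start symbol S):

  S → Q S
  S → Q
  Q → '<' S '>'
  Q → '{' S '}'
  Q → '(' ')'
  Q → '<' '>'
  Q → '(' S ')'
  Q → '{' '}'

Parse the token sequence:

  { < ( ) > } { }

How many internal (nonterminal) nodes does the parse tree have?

8

[S [Q { [S [Q < [S [Q ( )]] >]] }] [S [Q { }]]]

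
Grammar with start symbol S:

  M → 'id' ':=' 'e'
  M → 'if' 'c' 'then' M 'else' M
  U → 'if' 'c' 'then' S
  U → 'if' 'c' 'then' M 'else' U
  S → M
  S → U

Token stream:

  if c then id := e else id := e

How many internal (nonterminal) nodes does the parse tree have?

4

[S [M if c then [M id := e] else [M id := e]]]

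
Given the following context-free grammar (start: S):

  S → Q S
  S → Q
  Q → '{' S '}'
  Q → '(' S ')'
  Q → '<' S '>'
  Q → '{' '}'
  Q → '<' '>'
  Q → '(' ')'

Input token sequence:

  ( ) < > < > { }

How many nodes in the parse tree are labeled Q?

[S [Q ( )] [S [Q < >] [S [Q < >] [S [Q { }]]]]]

4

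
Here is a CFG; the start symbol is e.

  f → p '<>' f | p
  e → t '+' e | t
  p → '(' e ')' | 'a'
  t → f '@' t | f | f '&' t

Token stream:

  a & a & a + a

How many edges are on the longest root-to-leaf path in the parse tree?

6

[e [t [f [p a]] & [t [f [p a]] & [t [f [p a]]]]] + [e [t [f [p a]]]]]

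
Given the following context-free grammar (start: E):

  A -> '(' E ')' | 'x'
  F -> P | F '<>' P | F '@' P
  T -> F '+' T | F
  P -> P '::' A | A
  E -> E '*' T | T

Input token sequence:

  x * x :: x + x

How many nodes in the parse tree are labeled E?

2

[E [E [T [F [P [A x]]]]] * [T [F [P [P [A x]] :: [A x]]] + [T [F [P [A x]]]]]]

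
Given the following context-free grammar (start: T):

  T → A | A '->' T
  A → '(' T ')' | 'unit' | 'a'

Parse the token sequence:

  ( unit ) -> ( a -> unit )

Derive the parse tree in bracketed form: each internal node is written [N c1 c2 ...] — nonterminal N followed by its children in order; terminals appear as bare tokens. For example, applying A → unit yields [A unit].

[T [A ( [T [A unit]] )] -> [T [A ( [T [A a] -> [T [A unit]]] )]]]

T
A -> T
( T ) -> T
( A ) -> T
( unit ) -> T
( unit ) -> A
( unit ) -> ( T )
( unit ) -> ( A -> T )
( unit ) -> ( a -> T )
( unit ) -> ( a -> A )
( unit ) -> ( a -> unit )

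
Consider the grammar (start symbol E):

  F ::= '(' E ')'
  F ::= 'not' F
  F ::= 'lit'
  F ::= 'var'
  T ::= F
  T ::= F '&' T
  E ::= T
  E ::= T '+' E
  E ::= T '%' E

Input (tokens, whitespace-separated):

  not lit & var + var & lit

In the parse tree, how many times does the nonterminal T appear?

4

[E [T [F not [F lit]] & [T [F var]]] + [E [T [F var] & [T [F lit]]]]]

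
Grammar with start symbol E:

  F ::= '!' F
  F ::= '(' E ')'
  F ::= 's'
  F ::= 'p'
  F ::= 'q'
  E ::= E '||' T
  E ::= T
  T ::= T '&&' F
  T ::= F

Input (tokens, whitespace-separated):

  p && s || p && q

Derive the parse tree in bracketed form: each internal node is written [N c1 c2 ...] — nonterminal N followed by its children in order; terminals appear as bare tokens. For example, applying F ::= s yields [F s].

E
E || T
T || T
T && F || T
F && F || T
p && F || T
p && s || T
p && s || T && F
p && s || F && F
p && s || p && F
p && s || p && q

[E [E [T [T [F p]] && [F s]]] || [T [T [F p]] && [F q]]]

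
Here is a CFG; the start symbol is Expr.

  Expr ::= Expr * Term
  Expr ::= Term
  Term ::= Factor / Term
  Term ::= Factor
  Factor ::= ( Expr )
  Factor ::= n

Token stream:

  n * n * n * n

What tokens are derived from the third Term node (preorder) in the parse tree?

n

[Expr [Expr [Expr [Expr [Term [Factor n]]] * [Term [Factor n]]] * [Term [Factor n]]] * [Term [Factor n]]]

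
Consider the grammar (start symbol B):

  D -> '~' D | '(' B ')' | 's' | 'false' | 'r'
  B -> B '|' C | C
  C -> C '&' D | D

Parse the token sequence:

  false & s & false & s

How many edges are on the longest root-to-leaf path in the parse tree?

[B [C [C [C [C [D false]] & [D s]] & [D false]] & [D s]]]

6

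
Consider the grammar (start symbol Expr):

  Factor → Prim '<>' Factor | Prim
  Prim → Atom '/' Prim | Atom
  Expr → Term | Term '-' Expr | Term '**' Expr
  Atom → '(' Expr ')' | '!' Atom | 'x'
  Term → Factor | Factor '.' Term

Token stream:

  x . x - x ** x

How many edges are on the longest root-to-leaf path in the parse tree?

7

[Expr [Term [Factor [Prim [Atom x]]] . [Term [Factor [Prim [Atom x]]]]] - [Expr [Term [Factor [Prim [Atom x]]]] ** [Expr [Term [Factor [Prim [Atom x]]]]]]]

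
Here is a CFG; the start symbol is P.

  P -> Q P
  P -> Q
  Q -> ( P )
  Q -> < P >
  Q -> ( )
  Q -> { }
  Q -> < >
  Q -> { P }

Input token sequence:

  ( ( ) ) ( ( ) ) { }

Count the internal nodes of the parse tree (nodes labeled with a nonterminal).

[P [Q ( [P [Q ( )]] )] [P [Q ( [P [Q ( )]] )] [P [Q { }]]]]

10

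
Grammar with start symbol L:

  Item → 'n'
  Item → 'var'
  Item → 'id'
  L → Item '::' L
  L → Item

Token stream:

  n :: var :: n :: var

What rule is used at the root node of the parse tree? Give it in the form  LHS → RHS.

L → Item '::' L

[L [Item n] :: [L [Item var] :: [L [Item n] :: [L [Item var]]]]]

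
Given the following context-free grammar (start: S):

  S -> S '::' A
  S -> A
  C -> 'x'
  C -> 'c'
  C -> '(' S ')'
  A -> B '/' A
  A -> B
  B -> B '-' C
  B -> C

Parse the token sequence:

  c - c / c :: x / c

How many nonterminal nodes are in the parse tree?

[S [S [A [B [B [C c]] - [C c]] / [A [B [C c]]]]] :: [A [B [C x]] / [A [B [C c]]]]]

16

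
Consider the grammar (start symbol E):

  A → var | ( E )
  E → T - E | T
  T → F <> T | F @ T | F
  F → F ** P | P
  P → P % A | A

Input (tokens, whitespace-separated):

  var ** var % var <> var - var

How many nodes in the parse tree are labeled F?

4

[E [T [F [F [P [A var]]] ** [P [P [A var]] % [A var]]] <> [T [F [P [A var]]]]] - [E [T [F [P [A var]]]]]]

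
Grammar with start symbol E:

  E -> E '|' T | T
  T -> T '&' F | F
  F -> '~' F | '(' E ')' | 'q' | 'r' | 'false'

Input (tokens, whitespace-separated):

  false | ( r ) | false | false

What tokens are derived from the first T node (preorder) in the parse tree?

[E [E [E [E [T [F false]]] | [T [F ( [E [T [F r]]] )]]] | [T [F false]]] | [T [F false]]]

false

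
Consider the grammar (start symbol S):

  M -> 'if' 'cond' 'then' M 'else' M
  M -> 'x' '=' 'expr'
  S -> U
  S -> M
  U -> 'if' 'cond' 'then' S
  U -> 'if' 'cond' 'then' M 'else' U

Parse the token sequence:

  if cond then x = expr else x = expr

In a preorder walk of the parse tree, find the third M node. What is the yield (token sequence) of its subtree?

x = expr

[S [M if cond then [M x = expr] else [M x = expr]]]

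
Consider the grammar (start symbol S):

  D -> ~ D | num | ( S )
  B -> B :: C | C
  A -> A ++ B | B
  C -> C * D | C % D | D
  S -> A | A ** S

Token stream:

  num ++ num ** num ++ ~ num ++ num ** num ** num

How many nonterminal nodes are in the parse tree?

33

[S [A [A [B [C [D num]]]] ++ [B [C [D num]]]] ** [S [A [A [A [B [C [D num]]]] ++ [B [C [D ~ [D num]]]]] ++ [B [C [D num]]]] ** [S [A [B [C [D num]]]] ** [S [A [B [C [D num]]]]]]]]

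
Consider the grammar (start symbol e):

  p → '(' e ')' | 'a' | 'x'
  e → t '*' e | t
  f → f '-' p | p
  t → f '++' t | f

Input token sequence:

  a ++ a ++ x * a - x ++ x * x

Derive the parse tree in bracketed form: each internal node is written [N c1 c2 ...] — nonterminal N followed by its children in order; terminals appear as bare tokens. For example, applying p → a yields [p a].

[e [t [f [p a]] ++ [t [f [p a]] ++ [t [f [p x]]]]] * [e [t [f [f [p a]] - [p x]] ++ [t [f [p x]]]] * [e [t [f [p x]]]]]]

e
t * e
f ++ t * e
p ++ t * e
a ++ t * e
a ++ f ++ t * e
a ++ p ++ t * e
a ++ a ++ t * e
a ++ a ++ f * e
a ++ a ++ p * e
a ++ a ++ x * e
a ++ a ++ x * t * e
a ++ a ++ x * f ++ t * e
a ++ a ++ x * f - p ++ t * e
a ++ a ++ x * p - p ++ t * e
a ++ a ++ x * a - p ++ t * e
a ++ a ++ x * a - x ++ t * e
a ++ a ++ x * a - x ++ f * e
a ++ a ++ x * a - x ++ p * e
a ++ a ++ x * a - x ++ x * e
a ++ a ++ x * a - x ++ x * t
a ++ a ++ x * a - x ++ x * f
a ++ a ++ x * a - x ++ x * p
a ++ a ++ x * a - x ++ x * x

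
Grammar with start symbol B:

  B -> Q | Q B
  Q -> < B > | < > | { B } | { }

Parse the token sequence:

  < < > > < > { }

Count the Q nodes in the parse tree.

[B [Q < [B [Q < >]] >] [B [Q < >] [B [Q { }]]]]

4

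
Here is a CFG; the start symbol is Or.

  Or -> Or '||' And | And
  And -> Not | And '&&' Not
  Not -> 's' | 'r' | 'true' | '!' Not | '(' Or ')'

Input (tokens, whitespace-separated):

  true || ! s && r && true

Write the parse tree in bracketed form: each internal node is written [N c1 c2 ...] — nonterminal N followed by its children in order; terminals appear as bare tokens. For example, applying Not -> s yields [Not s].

[Or [Or [And [Not true]]] || [And [And [And [Not ! [Not s]]] && [Not r]] && [Not true]]]

Or
Or || And
And || And
Not || And
true || And
true || And && Not
true || And && Not && Not
true || Not && Not && Not
true || ! Not && Not && Not
true || ! s && Not && Not
true || ! s && r && Not
true || ! s && r && true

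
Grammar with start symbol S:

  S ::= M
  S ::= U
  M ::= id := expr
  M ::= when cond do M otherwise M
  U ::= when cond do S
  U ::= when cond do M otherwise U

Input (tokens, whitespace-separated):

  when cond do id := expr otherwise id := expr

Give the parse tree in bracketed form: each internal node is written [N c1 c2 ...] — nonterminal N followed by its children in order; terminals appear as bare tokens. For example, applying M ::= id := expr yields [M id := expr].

[S [M when cond do [M id := expr] otherwise [M id := expr]]]

S
M
when cond do M otherwise M
when cond do id := expr otherwise M
when cond do id := expr otherwise id := expr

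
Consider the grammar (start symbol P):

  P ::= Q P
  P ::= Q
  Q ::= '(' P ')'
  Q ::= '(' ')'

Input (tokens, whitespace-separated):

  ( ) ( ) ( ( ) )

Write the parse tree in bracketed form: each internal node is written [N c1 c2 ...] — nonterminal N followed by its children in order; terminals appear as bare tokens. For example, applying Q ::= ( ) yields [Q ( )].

[P [Q ( )] [P [Q ( )] [P [Q ( [P [Q ( )]] )]]]]

P
Q P
( ) P
( ) Q P
( ) ( ) P
( ) ( ) Q
( ) ( ) ( P )
( ) ( ) ( Q )
( ) ( ) ( ( ) )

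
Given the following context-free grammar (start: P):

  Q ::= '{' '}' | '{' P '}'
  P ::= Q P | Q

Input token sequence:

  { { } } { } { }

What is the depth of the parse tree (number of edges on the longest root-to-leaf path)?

4

[P [Q { [P [Q { }]] }] [P [Q { }] [P [Q { }]]]]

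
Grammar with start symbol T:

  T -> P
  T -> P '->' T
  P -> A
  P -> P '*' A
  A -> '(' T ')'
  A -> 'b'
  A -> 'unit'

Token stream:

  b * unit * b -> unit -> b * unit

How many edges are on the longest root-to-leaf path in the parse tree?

6

[T [P [P [P [A b]] * [A unit]] * [A b]] -> [T [P [A unit]] -> [T [P [P [A b]] * [A unit]]]]]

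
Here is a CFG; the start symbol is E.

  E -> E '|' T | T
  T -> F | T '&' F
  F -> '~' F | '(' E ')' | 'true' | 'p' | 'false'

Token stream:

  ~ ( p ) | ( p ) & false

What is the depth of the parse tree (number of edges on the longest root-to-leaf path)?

[E [E [T [F ~ [F ( [E [T [F p]]] )]]]] | [T [T [F ( [E [T [F p]]] )]] & [F false]]]

8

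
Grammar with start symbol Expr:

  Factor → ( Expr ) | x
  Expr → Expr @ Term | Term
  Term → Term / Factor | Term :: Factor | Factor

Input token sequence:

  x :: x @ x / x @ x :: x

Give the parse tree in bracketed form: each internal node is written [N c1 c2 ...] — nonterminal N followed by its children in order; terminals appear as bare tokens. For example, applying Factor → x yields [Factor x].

[Expr [Expr [Expr [Term [Term [Factor x]] :: [Factor x]]] @ [Term [Term [Factor x]] / [Factor x]]] @ [Term [Term [Factor x]] :: [Factor x]]]

Expr
Expr @ Term
Expr @ Term @ Term
Term @ Term @ Term
Term :: Factor @ Term @ Term
Factor :: Factor @ Term @ Term
x :: Factor @ Term @ Term
x :: x @ Term @ Term
x :: x @ Term / Factor @ Term
x :: x @ Factor / Factor @ Term
x :: x @ x / Factor @ Term
x :: x @ x / x @ Term
x :: x @ x / x @ Term :: Factor
x :: x @ x / x @ Factor :: Factor
x :: x @ x / x @ x :: Factor
x :: x @ x / x @ x :: x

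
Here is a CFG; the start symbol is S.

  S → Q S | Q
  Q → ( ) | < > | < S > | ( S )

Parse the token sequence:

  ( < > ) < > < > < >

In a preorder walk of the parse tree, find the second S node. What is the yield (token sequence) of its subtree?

< >

[S [Q ( [S [Q < >]] )] [S [Q < >] [S [Q < >] [S [Q < >]]]]]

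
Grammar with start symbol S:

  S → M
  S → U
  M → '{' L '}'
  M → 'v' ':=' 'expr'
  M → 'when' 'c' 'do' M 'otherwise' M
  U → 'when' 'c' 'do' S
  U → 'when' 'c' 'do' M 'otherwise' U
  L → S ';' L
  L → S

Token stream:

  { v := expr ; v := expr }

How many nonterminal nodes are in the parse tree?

[S [M { [L [S [M v := expr]] ; [L [S [M v := expr]]]] }]]

8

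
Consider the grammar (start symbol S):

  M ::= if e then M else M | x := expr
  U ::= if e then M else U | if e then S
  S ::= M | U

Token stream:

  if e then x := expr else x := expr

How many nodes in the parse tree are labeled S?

1

[S [M if e then [M x := expr] else [M x := expr]]]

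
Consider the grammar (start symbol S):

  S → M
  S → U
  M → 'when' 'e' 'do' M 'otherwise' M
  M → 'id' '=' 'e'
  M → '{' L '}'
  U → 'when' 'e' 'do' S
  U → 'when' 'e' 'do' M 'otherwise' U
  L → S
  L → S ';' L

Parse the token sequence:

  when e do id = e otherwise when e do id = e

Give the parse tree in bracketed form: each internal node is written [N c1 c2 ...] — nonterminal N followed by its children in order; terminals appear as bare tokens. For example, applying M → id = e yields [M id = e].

[S [U when e do [M id = e] otherwise [U when e do [S [M id = e]]]]]

S
U
when e do M otherwise U
when e do id = e otherwise U
when e do id = e otherwise when e do S
when e do id = e otherwise when e do M
when e do id = e otherwise when e do id = e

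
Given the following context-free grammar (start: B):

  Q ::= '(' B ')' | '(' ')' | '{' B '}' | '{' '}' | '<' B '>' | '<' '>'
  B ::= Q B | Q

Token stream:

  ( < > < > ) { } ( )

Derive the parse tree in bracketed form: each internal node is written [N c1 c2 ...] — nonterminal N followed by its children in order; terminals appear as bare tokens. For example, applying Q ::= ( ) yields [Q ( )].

[B [Q ( [B [Q < >] [B [Q < >]]] )] [B [Q { }] [B [Q ( )]]]]

B
Q B
( B ) B
( Q B ) B
( < > B ) B
( < > Q ) B
( < > < > ) B
( < > < > ) Q B
( < > < > ) { } B
( < > < > ) { } Q
( < > < > ) { } ( )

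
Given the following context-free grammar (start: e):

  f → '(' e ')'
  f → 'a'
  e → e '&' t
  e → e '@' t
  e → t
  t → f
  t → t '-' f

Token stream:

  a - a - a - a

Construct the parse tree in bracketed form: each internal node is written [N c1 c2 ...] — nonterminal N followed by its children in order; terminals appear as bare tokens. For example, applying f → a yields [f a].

[e [t [t [t [t [f a]] - [f a]] - [f a]] - [f a]]]

e
t
t - f
t - f - f
t - f - f - f
f - f - f - f
a - f - f - f
a - a - f - f
a - a - a - f
a - a - a - a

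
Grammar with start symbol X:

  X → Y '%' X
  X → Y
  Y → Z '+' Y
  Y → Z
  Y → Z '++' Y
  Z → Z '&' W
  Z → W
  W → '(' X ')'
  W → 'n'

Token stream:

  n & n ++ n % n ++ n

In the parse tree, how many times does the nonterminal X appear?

2

[X [Y [Z [Z [W n]] & [W n]] ++ [Y [Z [W n]]]] % [X [Y [Z [W n]] ++ [Y [Z [W n]]]]]]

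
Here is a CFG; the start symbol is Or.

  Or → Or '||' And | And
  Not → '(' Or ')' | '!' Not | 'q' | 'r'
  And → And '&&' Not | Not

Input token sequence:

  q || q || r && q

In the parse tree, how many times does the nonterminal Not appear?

[Or [Or [Or [And [Not q]]] || [And [Not q]]] || [And [And [Not r]] && [Not q]]]

4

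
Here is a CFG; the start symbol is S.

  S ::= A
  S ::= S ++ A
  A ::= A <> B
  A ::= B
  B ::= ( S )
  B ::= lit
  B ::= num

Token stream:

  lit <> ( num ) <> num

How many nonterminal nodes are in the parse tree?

10

[S [A [A [A [B lit]] <> [B ( [S [A [B num]]] )]] <> [B num]]]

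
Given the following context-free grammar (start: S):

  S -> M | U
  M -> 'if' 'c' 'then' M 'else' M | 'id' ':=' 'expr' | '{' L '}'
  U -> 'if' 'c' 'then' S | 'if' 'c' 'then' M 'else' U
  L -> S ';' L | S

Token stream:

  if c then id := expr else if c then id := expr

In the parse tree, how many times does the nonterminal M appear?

[S [U if c then [M id := expr] else [U if c then [S [M id := expr]]]]]

2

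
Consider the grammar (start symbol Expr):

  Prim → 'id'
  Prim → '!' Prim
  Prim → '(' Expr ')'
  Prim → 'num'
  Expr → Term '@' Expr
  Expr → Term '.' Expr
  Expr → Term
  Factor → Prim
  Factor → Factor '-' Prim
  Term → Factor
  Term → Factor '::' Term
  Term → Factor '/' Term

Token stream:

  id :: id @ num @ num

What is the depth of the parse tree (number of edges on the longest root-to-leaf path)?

6

[Expr [Term [Factor [Prim id]] :: [Term [Factor [Prim id]]]] @ [Expr [Term [Factor [Prim num]]] @ [Expr [Term [Factor [Prim num]]]]]]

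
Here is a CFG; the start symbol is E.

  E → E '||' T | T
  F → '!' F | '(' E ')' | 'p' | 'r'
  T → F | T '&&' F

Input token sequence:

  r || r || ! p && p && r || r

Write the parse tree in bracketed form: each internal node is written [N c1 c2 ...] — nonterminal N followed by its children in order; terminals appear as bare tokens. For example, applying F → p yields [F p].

E
E || T
E || T || T
E || T || T || T
T || T || T || T
F || T || T || T
r || T || T || T
r || F || T || T
r || r || T || T
r || r || T && F || T
r || r || T && F && F || T
r || r || F && F && F || T
r || r || ! F && F && F || T
r || r || ! p && F && F || T
r || r || ! p && p && F || T
r || r || ! p && p && r || T
r || r || ! p && p && r || F
r || r || ! p && p && r || r

[E [E [E [E [T [F r]]] || [T [F r]]] || [T [T [T [F ! [F p]]] && [F p]] && [F r]]] || [T [F r]]]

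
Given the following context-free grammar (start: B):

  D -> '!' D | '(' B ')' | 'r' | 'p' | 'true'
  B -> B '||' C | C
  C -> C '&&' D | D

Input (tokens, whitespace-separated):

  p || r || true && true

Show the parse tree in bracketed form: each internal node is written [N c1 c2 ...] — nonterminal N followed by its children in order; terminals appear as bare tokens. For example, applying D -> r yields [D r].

[B [B [B [C [D p]]] || [C [D r]]] || [C [C [D true]] && [D true]]]

B
B || C
B || C || C
C || C || C
D || C || C
p || C || C
p || D || C
p || r || C
p || r || C && D
p || r || D && D
p || r || true && D
p || r || true && true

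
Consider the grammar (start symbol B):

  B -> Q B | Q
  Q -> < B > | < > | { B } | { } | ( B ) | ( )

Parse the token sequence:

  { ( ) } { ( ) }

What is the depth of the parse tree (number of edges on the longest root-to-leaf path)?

5

[B [Q { [B [Q ( )]] }] [B [Q { [B [Q ( )]] }]]]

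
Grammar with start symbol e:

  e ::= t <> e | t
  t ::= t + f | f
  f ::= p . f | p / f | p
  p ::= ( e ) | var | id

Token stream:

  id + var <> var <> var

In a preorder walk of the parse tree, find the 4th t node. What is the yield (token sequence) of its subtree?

var

[e [t [t [f [p id]]] + [f [p var]]] <> [e [t [f [p var]]] <> [e [t [f [p var]]]]]]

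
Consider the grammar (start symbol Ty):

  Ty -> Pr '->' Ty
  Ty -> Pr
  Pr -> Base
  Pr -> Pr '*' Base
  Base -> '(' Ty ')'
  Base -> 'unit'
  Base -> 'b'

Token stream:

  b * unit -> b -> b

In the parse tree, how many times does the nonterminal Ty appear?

3

[Ty [Pr [Pr [Base b]] * [Base unit]] -> [Ty [Pr [Base b]] -> [Ty [Pr [Base b]]]]]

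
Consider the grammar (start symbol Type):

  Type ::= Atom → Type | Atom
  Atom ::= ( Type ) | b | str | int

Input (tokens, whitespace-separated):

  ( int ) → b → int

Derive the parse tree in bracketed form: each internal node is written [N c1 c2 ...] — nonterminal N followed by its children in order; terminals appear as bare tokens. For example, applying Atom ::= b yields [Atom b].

[Type [Atom ( [Type [Atom int]] )] → [Type [Atom b] → [Type [Atom int]]]]

Type
Atom → Type
( Type ) → Type
( Atom ) → Type
( int ) → Type
( int ) → Atom → Type
( int ) → b → Type
( int ) → b → Atom
( int ) → b → int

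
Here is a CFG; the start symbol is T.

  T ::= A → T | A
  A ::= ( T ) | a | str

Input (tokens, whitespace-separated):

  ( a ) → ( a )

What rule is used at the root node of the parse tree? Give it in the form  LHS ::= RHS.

T ::= A → T

[T [A ( [T [A a]] )] → [T [A ( [T [A a]] )]]]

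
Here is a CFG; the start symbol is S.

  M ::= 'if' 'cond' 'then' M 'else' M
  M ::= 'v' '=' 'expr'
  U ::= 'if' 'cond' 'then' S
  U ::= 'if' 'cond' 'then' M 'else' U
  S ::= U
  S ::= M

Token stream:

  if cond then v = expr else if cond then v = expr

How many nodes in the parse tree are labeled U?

2

[S [U if cond then [M v = expr] else [U if cond then [S [M v = expr]]]]]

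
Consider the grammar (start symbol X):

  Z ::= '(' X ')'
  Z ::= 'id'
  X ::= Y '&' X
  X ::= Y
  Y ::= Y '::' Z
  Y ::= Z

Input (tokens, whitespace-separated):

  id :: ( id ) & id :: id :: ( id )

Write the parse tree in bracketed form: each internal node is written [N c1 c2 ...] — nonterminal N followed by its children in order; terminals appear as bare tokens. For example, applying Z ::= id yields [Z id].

[X [Y [Y [Z id]] :: [Z ( [X [Y [Z id]]] )]] & [X [Y [Y [Y [Z id]] :: [Z id]] :: [Z ( [X [Y [Z id]]] )]]]]

X
Y & X
Y :: Z & X
Z :: Z & X
id :: Z & X
id :: ( X ) & X
id :: ( Y ) & X
id :: ( Z ) & X
id :: ( id ) & X
id :: ( id ) & Y
id :: ( id ) & Y :: Z
id :: ( id ) & Y :: Z :: Z
id :: ( id ) & Z :: Z :: Z
id :: ( id ) & id :: Z :: Z
id :: ( id ) & id :: id :: Z
id :: ( id ) & id :: id :: ( X )
id :: ( id ) & id :: id :: ( Y )
id :: ( id ) & id :: id :: ( Z )
id :: ( id ) & id :: id :: ( id )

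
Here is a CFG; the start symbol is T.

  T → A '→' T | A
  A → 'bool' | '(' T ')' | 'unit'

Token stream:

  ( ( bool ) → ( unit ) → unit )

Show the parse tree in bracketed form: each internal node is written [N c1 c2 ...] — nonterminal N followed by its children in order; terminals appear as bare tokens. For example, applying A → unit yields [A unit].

[T [A ( [T [A ( [T [A bool]] )] → [T [A ( [T [A unit]] )] → [T [A unit]]]] )]]

T
A
( T )
( A → T )
( ( T ) → T )
( ( A ) → T )
( ( bool ) → T )
( ( bool ) → A → T )
( ( bool ) → ( T ) → T )
( ( bool ) → ( A ) → T )
( ( bool ) → ( unit ) → T )
( ( bool ) → ( unit ) → A )
( ( bool ) → ( unit ) → unit )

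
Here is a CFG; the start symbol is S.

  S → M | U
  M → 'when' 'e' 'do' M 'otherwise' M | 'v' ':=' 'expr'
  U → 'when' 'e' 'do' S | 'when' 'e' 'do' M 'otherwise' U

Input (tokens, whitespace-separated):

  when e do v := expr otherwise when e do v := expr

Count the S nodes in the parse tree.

2

[S [U when e do [M v := expr] otherwise [U when e do [S [M v := expr]]]]]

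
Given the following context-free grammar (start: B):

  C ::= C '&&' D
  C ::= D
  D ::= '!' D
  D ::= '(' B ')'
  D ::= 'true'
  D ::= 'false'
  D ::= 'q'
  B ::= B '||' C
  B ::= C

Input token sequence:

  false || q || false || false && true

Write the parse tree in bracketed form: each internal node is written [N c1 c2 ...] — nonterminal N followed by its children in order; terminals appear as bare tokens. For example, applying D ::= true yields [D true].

B
B || C
B || C || C
B || C || C || C
C || C || C || C
D || C || C || C
false || C || C || C
false || D || C || C
false || q || C || C
false || q || D || C
false || q || false || C
false || q || false || C && D
false || q || false || D && D
false || q || false || false && D
false || q || false || false && true

[B [B [B [B [C [D false]]] || [C [D q]]] || [C [D false]]] || [C [C [D false]] && [D true]]]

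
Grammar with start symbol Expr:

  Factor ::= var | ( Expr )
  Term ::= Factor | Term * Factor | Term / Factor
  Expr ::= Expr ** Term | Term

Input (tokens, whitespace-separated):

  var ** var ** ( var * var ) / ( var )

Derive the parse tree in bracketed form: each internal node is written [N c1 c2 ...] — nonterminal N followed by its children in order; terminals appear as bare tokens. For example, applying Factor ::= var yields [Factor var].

Expr
Expr ** Term
Expr ** Term ** Term
Term ** Term ** Term
Factor ** Term ** Term
var ** Term ** Term
var ** Factor ** Term
var ** var ** Term
var ** var ** Term / Factor
var ** var ** Factor / Factor
var ** var ** ( Expr ) / Factor
var ** var ** ( Term ) / Factor
var ** var ** ( Term * Factor ) / Factor
var ** var ** ( Factor * Factor ) / Factor
var ** var ** ( var * Factor ) / Factor
var ** var ** ( var * var ) / Factor
var ** var ** ( var * var ) / ( Expr )
var ** var ** ( var * var ) / ( Term )
var ** var ** ( var * var ) / ( Factor )
var ** var ** ( var * var ) / ( var )

[Expr [Expr [Expr [Term [Factor var]]] ** [Term [Factor var]]] ** [Term [Term [Factor ( [Expr [Term [Term [Factor var]] * [Factor var]]] )]] / [Factor ( [Expr [Term [Factor var]]] )]]]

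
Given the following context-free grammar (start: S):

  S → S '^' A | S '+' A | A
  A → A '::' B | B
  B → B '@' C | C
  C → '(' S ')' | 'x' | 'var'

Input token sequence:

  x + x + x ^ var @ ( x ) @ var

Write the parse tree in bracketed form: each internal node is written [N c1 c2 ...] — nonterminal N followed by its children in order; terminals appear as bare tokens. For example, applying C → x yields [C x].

[S [S [S [S [A [B [C x]]]] + [A [B [C x]]]] + [A [B [C x]]]] ^ [A [B [B [B [C var]] @ [C ( [S [A [B [C x]]]] )]] @ [C var]]]]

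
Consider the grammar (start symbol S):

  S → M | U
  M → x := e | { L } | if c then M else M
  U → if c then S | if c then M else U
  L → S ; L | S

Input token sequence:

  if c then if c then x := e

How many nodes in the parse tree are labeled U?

[S [U if c then [S [U if c then [S [M x := e]]]]]]

2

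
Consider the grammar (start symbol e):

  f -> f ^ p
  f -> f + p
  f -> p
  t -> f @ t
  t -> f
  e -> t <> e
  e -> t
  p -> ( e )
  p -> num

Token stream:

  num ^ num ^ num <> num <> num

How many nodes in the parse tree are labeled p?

5

[e [t [f [f [f [p num]] ^ [p num]] ^ [p num]]] <> [e [t [f [p num]]] <> [e [t [f [p num]]]]]]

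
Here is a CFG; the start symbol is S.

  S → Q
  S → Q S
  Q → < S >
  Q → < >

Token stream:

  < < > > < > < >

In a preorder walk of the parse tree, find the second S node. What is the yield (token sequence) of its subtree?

[S [Q < [S [Q < >]] >] [S [Q < >] [S [Q < >]]]]

< >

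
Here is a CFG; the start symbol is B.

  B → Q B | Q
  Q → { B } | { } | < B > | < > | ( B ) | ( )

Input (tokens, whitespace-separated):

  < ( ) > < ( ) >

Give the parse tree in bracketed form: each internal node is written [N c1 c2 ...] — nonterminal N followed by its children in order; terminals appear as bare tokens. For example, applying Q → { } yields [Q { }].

[B [Q < [B [Q ( )]] >] [B [Q < [B [Q ( )]] >]]]

B
Q B
< B > B
< Q > B
< ( ) > B
< ( ) > Q
< ( ) > < B >
< ( ) > < Q >
< ( ) > < ( ) >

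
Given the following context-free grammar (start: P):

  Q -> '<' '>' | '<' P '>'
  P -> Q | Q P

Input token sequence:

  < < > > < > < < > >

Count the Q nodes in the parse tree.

[P [Q < [P [Q < >]] >] [P [Q < >] [P [Q < [P [Q < >]] >]]]]

5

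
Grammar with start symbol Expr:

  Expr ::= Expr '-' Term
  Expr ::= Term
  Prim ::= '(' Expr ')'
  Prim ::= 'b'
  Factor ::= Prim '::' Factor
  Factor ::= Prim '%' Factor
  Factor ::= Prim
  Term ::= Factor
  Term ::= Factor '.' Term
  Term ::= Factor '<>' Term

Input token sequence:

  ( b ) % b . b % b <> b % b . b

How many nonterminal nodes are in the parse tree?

23

[Expr [Term [Factor [Prim ( [Expr [Term [Factor [Prim b]]]] )] % [Factor [Prim b]]] . [Term [Factor [Prim b] % [Factor [Prim b]]] <> [Term [Factor [Prim b] % [Factor [Prim b]]] . [Term [Factor [Prim b]]]]]]]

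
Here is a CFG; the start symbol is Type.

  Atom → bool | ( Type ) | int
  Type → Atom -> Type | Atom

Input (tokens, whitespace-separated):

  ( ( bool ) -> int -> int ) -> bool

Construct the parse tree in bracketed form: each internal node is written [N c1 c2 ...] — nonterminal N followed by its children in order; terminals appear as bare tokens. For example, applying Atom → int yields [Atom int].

[Type [Atom ( [Type [Atom ( [Type [Atom bool]] )] -> [Type [Atom int] -> [Type [Atom int]]]] )] -> [Type [Atom bool]]]

Type
Atom -> Type
( Type ) -> Type
( Atom -> Type ) -> Type
( ( Type ) -> Type ) -> Type
( ( Atom ) -> Type ) -> Type
( ( bool ) -> Type ) -> Type
( ( bool ) -> Atom -> Type ) -> Type
( ( bool ) -> int -> Type ) -> Type
( ( bool ) -> int -> Atom ) -> Type
( ( bool ) -> int -> int ) -> Type
( ( bool ) -> int -> int ) -> Atom
( ( bool ) -> int -> int ) -> bool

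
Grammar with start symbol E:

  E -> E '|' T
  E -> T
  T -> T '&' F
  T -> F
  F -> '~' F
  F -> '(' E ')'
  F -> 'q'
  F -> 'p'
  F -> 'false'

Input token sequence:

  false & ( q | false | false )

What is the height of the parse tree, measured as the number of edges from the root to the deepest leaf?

[E [T [T [F false]] & [F ( [E [E [E [T [F q]]] | [T [F false]]] | [T [F false]]] )]]]

8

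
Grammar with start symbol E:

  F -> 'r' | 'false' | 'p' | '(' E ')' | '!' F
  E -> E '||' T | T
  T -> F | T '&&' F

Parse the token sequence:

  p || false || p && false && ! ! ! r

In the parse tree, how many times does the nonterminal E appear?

3

[E [E [E [T [F p]]] || [T [F false]]] || [T [T [T [F p]] && [F false]] && [F ! [F ! [F ! [F r]]]]]]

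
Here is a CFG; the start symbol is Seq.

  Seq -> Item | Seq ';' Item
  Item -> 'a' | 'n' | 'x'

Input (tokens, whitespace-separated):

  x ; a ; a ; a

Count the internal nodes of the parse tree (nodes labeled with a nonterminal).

8

[Seq [Seq [Seq [Seq [Item x]] ; [Item a]] ; [Item a]] ; [Item a]]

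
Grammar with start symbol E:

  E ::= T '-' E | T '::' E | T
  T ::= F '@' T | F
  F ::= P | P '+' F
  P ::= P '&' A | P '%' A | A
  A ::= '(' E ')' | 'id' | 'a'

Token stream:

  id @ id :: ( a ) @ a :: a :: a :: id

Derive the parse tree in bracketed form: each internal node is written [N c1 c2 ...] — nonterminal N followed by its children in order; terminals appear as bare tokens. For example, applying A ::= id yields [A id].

[E [T [F [P [A id]]] @ [T [F [P [A id]]]]] :: [E [T [F [P [A ( [E [T [F [P [A a]]]]] )]]] @ [T [F [P [A a]]]]] :: [E [T [F [P [A a]]]] :: [E [T [F [P [A a]]]] :: [E [T [F [P [A id]]]]]]]]]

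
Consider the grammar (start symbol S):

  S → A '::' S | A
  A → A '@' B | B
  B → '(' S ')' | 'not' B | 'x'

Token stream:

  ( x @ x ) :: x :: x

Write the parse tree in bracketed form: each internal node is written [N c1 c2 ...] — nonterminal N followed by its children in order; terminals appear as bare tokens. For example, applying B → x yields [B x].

S
A :: S
B :: S
( S ) :: S
( A ) :: S
( A @ B ) :: S
( B @ B ) :: S
( x @ B ) :: S
( x @ x ) :: S
( x @ x ) :: A :: S
( x @ x ) :: B :: S
( x @ x ) :: x :: S
( x @ x ) :: x :: A
( x @ x ) :: x :: B
( x @ x ) :: x :: x

[S [A [B ( [S [A [A [B x]] @ [B x]]] )]] :: [S [A [B x]] :: [S [A [B x]]]]]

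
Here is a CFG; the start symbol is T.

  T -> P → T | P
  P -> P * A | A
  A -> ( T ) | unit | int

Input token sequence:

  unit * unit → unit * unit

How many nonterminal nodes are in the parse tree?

[T [P [P [A unit]] * [A unit]] → [T [P [P [A unit]] * [A unit]]]]

10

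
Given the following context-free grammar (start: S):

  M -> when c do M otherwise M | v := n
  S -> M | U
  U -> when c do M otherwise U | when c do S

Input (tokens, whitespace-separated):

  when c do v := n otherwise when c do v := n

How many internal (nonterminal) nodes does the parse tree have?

6

[S [U when c do [M v := n] otherwise [U when c do [S [M v := n]]]]]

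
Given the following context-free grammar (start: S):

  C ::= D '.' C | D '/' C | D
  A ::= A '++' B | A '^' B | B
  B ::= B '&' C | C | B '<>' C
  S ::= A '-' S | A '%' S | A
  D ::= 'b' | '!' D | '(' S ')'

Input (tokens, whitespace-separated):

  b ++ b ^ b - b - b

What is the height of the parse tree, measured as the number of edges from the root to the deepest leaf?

[S [A [A [A [B [C [D b]]]] ++ [B [C [D b]]]] ^ [B [C [D b]]]] - [S [A [B [C [D b]]]] - [S [A [B [C [D b]]]]]]]

7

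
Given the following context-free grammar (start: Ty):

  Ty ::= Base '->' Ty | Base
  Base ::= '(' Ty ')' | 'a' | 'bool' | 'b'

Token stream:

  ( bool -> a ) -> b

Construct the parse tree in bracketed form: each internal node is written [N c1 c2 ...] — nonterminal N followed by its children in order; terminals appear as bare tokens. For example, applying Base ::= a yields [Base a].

Ty
Base -> Ty
( Ty ) -> Ty
( Base -> Ty ) -> Ty
( bool -> Ty ) -> Ty
( bool -> Base ) -> Ty
( bool -> a ) -> Ty
( bool -> a ) -> Base
( bool -> a ) -> b

[Ty [Base ( [Ty [Base bool] -> [Ty [Base a]]] )] -> [Ty [Base b]]]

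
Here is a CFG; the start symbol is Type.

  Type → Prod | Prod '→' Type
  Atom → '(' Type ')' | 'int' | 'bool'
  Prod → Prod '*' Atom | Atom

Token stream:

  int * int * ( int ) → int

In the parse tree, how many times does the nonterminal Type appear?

[Type [Prod [Prod [Prod [Atom int]] * [Atom int]] * [Atom ( [Type [Prod [Atom int]]] )]] → [Type [Prod [Atom int]]]]

3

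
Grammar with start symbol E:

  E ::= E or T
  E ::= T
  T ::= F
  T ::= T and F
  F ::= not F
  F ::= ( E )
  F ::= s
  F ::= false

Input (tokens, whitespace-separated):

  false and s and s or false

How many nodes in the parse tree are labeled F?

4

[E [E [T [T [T [F false]] and [F s]] and [F s]]] or [T [F false]]]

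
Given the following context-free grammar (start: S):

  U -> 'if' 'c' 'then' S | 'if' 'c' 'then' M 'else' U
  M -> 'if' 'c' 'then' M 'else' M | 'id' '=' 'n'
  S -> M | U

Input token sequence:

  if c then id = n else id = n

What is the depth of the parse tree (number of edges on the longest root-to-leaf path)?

[S [M if c then [M id = n] else [M id = n]]]

3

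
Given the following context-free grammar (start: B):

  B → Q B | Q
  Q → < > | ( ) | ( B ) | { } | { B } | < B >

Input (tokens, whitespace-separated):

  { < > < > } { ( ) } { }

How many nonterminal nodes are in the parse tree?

[B [Q { [B [Q < >] [B [Q < >]]] }] [B [Q { [B [Q ( )]] }] [B [Q { }]]]]

12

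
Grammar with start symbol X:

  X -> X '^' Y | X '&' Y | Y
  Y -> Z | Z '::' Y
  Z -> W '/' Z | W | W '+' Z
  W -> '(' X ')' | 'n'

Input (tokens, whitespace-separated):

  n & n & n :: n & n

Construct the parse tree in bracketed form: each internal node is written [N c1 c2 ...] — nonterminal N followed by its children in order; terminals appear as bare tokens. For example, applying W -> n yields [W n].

X
X & Y
X & Y & Y
X & Y & Y & Y
Y & Y & Y & Y
Z & Y & Y & Y
W & Y & Y & Y
n & Y & Y & Y
n & Z & Y & Y
n & W & Y & Y
n & n & Y & Y
n & n & Z :: Y & Y
n & n & W :: Y & Y
n & n & n :: Y & Y
n & n & n :: Z & Y
n & n & n :: W & Y
n & n & n :: n & Y
n & n & n :: n & Z
n & n & n :: n & W
n & n & n :: n & n

[X [X [X [X [Y [Z [W n]]]] & [Y [Z [W n]]]] & [Y [Z [W n]] :: [Y [Z [W n]]]]] & [Y [Z [W n]]]]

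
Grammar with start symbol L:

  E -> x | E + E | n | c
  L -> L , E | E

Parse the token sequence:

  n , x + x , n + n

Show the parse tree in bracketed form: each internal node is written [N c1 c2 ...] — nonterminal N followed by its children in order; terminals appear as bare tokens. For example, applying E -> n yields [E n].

[L [L [L [E n]] , [E [E x] + [E x]]] , [E [E n] + [E n]]]

L
L , E
L , E , E
E , E , E
n , E , E
n , E + E , E
n , x + E , E
n , x + x , E
n , x + x , E + E
n , x + x , n + E
n , x + x , n + n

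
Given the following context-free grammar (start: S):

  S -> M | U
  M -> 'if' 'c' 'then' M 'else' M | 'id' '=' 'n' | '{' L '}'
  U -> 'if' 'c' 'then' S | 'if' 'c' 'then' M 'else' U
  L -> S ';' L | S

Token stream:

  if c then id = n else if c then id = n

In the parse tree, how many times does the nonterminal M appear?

2

[S [U if c then [M id = n] else [U if c then [S [M id = n]]]]]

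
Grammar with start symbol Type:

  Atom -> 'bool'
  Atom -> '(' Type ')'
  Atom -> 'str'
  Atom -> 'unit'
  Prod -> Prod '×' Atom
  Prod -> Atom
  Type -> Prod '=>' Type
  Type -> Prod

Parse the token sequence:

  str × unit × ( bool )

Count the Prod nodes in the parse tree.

4

[Type [Prod [Prod [Prod [Atom str]] × [Atom unit]] × [Atom ( [Type [Prod [Atom bool]]] )]]]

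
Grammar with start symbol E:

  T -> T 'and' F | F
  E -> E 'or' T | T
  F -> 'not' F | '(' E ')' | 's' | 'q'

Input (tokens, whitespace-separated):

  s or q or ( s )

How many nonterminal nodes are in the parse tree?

12

[E [E [E [T [F s]]] or [T [F q]]] or [T [F ( [E [T [F s]]] )]]]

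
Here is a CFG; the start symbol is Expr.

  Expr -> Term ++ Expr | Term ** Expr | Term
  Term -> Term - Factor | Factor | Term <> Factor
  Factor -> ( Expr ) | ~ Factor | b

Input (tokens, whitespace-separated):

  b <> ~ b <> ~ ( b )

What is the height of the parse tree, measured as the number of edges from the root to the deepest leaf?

[Expr [Term [Term [Term [Factor b]] <> [Factor ~ [Factor b]]] <> [Factor ~ [Factor ( [Expr [Term [Factor b]]] )]]]]

7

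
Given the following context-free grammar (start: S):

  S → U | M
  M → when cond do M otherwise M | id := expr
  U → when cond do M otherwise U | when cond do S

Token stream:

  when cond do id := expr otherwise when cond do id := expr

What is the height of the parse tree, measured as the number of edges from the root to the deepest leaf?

[S [U when cond do [M id := expr] otherwise [U when cond do [S [M id := expr]]]]]

5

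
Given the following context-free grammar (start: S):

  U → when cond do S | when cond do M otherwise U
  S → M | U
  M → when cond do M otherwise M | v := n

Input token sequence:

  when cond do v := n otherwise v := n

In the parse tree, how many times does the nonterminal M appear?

[S [M when cond do [M v := n] otherwise [M v := n]]]

3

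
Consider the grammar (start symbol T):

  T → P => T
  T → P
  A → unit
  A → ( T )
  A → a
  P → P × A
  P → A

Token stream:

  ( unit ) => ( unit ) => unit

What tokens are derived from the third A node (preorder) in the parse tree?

( unit )

[T [P [A ( [T [P [A unit]]] )]] => [T [P [A ( [T [P [A unit]]] )]] => [T [P [A unit]]]]]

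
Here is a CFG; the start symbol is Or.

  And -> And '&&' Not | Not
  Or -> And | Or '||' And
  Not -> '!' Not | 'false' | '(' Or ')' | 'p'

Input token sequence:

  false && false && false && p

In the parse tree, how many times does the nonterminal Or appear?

[Or [And [And [And [And [Not false]] && [Not false]] && [Not false]] && [Not p]]]

1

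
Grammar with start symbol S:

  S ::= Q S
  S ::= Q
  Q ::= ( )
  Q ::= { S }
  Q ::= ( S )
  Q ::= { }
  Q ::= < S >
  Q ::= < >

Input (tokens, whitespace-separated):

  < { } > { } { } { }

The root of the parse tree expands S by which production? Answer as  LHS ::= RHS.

[S [Q < [S [Q { }]] >] [S [Q { }] [S [Q { }] [S [Q { }]]]]]

S ::= Q S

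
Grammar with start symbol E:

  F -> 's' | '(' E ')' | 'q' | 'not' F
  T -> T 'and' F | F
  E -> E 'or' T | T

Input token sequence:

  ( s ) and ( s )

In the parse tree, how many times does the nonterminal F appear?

4

[E [T [T [F ( [E [T [F s]]] )]] and [F ( [E [T [F s]]] )]]]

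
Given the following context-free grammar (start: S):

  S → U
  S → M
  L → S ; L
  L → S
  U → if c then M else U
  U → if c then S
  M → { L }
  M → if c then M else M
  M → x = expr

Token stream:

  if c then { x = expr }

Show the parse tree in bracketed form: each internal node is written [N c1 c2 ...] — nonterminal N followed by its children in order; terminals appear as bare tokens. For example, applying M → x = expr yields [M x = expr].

[S [U if c then [S [M { [L [S [M x = expr]]] }]]]]

S
U
if c then S
if c then M
if c then { L }
if c then { S }
if c then { M }
if c then { x = expr }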